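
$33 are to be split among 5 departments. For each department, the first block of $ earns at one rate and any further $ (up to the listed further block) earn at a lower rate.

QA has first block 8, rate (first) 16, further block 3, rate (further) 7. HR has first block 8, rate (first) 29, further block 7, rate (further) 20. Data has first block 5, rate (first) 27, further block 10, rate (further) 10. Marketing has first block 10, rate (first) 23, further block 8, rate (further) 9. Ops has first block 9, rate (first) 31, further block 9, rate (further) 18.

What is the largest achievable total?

Order all 10 blocks by rate: Ops/first 31 > HR/first 29 > Data/first 27 > Marketing/first 23 > HR/second 20 > Ops/second 18 > QA/first 16 > Data/second 10 > Marketing/second 9 > QA/second 7.
Ops/first (31): +9 → 24 left.
HR/first (29): +8 → 16 left.
Data first at 27: fill all 5 → 11 left.
Fill Marketing first block (10 at 23) → 1 left.
1 remain; put them into HR second at 20.
Total = 31×9 + 29×8 + 27×5 + 23×10 + 20×1 = 896.

896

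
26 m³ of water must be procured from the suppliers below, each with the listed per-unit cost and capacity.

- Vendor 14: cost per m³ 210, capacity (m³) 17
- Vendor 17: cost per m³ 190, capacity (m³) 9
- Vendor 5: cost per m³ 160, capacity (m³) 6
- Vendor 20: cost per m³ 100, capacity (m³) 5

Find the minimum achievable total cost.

Fill from the cheapest supplier first.
Take 5 from Vendor 20 at 100 → need 21 more.
Vendor 5 (160): use full 6 → 15 m³ to go.
Vendor 17 (190): use full 9 → 6 m³ to go.
Vendor 14 at 210: take 6 of its 17 → requirement met.
Cost = 5×100 + 6×160 + 9×190 + 6×210 = 4430.

4430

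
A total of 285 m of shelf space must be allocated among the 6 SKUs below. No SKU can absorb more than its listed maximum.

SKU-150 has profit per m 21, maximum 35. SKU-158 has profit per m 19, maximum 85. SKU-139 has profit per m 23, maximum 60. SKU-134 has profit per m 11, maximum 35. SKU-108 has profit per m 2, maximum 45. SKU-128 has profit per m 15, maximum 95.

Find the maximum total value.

Rank by profit per m: SKU-139 23 > SKU-150 21 > SKU-158 19 > SKU-128 15 > SKU-134 11 > SKU-108 2.
SKU-139: +60 to 60 (cap) → 225 left.
SKU-150 takes 35 to reach its cap of 35 → 190 left.
SKU-158: +85 to 85 (cap) → 105 left.
SKU-128: +95 to 95 (cap) → 10 left.
SKU-134: +10 (room for 35) → 10. Pool exhausted.
Total = 21×35 + 19×85 + 23×60 + 11×10 + 15×95 = 5265.

5265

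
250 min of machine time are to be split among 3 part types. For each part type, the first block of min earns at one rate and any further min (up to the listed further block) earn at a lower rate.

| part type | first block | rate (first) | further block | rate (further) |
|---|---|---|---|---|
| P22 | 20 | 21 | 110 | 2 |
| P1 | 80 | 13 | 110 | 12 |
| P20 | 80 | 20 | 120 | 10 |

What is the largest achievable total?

Order all 6 blocks by rate: P22/first 21 > P20/first 20 > P1/first 13 > P1/second 12 > P20/second 10 > P22/second 2.
P22/first (21): +20 — 230 left.
P20 first at 20: fill all 80 — 150 left.
P1/first (13): +80 — 70 left.
P1/second: +70 of 110 at 12; pool empty.
Total = 21×20 + 20×80 + 13×80 + 12×70 = 3900.

3900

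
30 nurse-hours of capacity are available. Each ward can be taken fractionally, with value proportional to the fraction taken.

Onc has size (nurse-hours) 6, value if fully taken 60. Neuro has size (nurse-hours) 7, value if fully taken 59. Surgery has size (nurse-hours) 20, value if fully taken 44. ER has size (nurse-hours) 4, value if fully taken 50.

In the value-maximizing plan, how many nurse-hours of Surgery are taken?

Best value per unit of size first: ER 50/4≈12.5, Onc 60/6≈10, Neuro 59/7≈8.43, Surgery 44/20≈2.2.
All 4 nurse-hours of ER fit (value 50) — 26 remain.
Onc: take in full, 6 nurse-hours for value 60 — 20 left.
Take all of Neuro (7 nurse-hours, value 59) — 13 nurse-hours left.
Only 13 nurse-hours remain; take 13/20 of Surgery for value 44×13/20 = 28.6.

13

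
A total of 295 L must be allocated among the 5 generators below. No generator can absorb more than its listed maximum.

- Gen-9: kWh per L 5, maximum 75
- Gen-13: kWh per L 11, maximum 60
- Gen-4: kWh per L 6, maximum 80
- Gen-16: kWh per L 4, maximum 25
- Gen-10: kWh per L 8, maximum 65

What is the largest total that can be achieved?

2095

Rank by kWh per L: Gen-13 11 > Gen-10 8 > Gen-4 6 > Gen-9 5 > Gen-16 4.
Gen-13: +60 to 60 (cap) ; 235 left.
Gen-10 takes 65 to reach its cap of 65 ; 170 left.
Give Gen-4 80 to hit its cap of 80 ; 90 left.
Give Gen-9 75 to hit its cap of 75 ; 15 left.
Gen-16: +15 (room for 25) → 15. Pool exhausted.
Total = 5×75 + 11×60 + 6×80 + 4×15 + 8×65 = 2095.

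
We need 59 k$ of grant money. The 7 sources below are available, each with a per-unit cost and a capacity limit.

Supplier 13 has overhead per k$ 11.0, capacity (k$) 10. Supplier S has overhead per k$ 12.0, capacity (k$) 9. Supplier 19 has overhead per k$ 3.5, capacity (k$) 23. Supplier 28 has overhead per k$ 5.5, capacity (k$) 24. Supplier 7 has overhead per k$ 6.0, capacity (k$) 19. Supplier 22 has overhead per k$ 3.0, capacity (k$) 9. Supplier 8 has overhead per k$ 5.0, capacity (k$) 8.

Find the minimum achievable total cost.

Cheapest first:
Supplier 22 (3.0): use full 9 ; 50 k$ to go.
Supplier 19 at 3.5: take all 23 k$ ; 27 still needed.
Supplier 8 (5.0): use full 8 ; 19 k$ to go.
Supplier 28 (5.5): take the remaining 19 ; done.
Supplier 7, Supplier 13, Supplier S: unused.
Cost = 9×3.0 + 23×3.5 + 8×5.0 + 19×5.5 = 252.

252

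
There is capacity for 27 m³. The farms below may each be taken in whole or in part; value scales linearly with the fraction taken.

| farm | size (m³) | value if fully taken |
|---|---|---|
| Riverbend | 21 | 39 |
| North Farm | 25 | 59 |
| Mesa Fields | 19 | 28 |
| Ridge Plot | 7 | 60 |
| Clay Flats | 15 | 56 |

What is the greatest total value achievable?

127.8

Best value per unit of size first: Ridge Plot 60/7≈8.57, Clay Flats 56/15≈3.73, North Farm 59/25≈2.36, Riverbend 39/21≈1.86, Mesa Fields 28/19≈1.47.
Ridge Plot: take in full, 7 m³ for value 60 → 20 left.
Take all of Clay Flats (15 m³, value 56) → 5 m³ left.
Only 5 m³ remain; take 5/25 of North Farm for value 59×5/25 = 11.8.
Total value = 127.8.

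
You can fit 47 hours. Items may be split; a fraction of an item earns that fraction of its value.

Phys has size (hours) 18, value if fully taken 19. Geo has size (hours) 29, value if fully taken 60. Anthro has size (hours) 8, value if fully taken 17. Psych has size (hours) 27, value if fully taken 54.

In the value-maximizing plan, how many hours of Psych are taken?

Sort by value density: Anthro 17/8≈2.12, Geo 60/29≈2.07, Psych 54/27≈2, Phys 19/18≈1.06.
Anthro: take in full, 8 hours for value 17 → 39 left.
Take all of Geo (29 hours, value 60) → 10 hours left.
10 hours left: a 10/27 share of Psych gives 54×10/27 = 20.

10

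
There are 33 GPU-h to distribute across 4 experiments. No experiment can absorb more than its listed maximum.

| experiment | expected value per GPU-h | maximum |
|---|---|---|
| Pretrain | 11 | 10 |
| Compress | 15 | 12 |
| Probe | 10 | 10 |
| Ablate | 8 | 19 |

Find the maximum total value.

398

Order the experiments by expected value per GPU-h: Compress 15 > Pretrain 11 > Probe 10 > Ablate 8.
Compress takes 12 to reach its cap of 12 ; 21 left.
Pretrain takes 10 to reach its cap of 10 ; 11 left.
Give Probe 10 to hit its cap of 10 ; 1 left.
Ablate: +1 (room for 19) → 1. Pool exhausted.
Total = 11×10 + 15×12 + 10×10 + 8×1 = 398.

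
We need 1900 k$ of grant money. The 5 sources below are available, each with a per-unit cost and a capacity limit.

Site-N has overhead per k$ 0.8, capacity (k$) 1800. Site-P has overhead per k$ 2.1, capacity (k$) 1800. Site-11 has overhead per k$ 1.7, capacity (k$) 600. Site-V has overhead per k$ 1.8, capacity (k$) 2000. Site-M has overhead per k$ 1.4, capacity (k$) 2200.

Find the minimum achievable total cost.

Cheapest first:
Site-N at 0.8: take all 1800 k$ → 100 still needed.
Site-M at 1.4: take 100 of its 2200 → requirement met.
Site-11, Site-V, Site-P: unused.
Cost = 1800×0.8 + 100×1.4 = 1580.

1580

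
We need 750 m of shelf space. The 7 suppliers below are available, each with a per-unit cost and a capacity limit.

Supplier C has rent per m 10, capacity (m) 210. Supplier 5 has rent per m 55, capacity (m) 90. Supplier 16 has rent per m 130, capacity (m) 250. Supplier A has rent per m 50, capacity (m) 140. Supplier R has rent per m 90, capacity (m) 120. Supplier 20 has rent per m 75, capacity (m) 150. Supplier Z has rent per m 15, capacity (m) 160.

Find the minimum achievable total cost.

27700

Cheapest first:
Supplier C (10): use full 210 → 540 m to go.
Supplier Z (15): use full 160 → 380 m to go.
Supplier A at 50: take all 140 m → 240 still needed.
Take 90 from Supplier 5 at 55 → need 150 more.
Supplier 20 (75): use full 150 → 0 m to go.
Supplier R, Supplier 16: unused.
Cost = 210×10 + 160×15 + 140×50 + 90×55 + 150×75 = 27700.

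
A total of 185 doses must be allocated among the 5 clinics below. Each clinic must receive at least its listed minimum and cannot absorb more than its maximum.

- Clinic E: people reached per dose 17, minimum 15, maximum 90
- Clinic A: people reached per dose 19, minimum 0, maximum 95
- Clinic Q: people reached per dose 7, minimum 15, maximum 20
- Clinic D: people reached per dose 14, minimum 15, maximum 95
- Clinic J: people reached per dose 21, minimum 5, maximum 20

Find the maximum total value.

3220

Meeting every minimum uses 15+0+15+15+5 = 50 doses, leaving 135.
Rank by people reached per dose: Clinic J 21 > Clinic A 19 > Clinic E 17 > Clinic D 14 > Clinic Q 7.
Clinic J: +15 to 20 (cap) ; 120 left.
Clinic A takes 95 more to reach its cap of 95 ; 25 left.
Clinic E has room for 75 more but only 25 remain, so it gets 40.
Total = 17×40 + 19×95 + 7×15 + 14×15 + 21×20 = 3220.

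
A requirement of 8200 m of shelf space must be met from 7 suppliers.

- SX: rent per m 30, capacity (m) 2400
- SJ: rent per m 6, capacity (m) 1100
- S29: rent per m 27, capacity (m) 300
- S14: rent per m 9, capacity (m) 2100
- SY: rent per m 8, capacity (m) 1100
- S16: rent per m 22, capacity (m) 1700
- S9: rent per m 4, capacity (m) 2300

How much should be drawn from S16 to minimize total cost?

1600

Cheapest first:
S9 at 4: take all 2300 m → 5900 still needed.
Take 1100 from SJ at 6 → need 4800 more.
SY at 8: take all 1100 m → 3700 still needed.
S14 (9): use full 2100 → 1600 m to go.
S16 (22): take the remaining 1600 → done.
S29, SX: unused.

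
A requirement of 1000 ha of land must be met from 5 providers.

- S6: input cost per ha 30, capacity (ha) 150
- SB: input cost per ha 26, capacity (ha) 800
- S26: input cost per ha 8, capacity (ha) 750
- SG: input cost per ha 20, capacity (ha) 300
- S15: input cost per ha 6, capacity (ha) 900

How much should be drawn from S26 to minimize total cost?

Cheapest first:
S15 (6): use full 900 ; 100 ha to go.
Take 100 from S26 at 8 to finish.
SG, SB, S6: unused.

100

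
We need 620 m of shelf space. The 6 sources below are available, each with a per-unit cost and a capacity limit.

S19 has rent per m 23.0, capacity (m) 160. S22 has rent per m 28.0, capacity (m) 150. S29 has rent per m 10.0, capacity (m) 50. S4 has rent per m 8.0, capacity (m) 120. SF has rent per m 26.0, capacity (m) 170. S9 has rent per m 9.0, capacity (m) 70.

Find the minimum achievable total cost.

Cheapest first:
S4 at 8.0: take all 120 m ; 500 still needed.
S9 at 9.0: take all 70 m ; 430 still needed.
Take 50 from S29 at 10.0 ; need 380 more.
S19 at 23.0: take all 160 m ; 220 still needed.
Take 170 from SF at 26.0 ; need 50 more.
Take 50 from S22 at 28.0 to finish.
Cost = 120×8.0 + 70×9.0 + 50×10.0 + 160×23.0 + 170×26.0 + 50×28.0 = 11590.

11590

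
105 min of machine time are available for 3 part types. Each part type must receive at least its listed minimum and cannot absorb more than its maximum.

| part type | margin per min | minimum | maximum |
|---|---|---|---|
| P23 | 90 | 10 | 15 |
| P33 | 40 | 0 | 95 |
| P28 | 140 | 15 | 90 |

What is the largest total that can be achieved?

Meeting every minimum uses 10+0+15 = 25 min, leaving 80.
Rank by margin per min: P28 140 > P23 90 > P33 40.
Give P28 75 more to hit its cap of 90 — 5 left.
P23: +5 to 15 (cap) — 0 left.
Total = 90×15 + 140×90 = 13950.

13950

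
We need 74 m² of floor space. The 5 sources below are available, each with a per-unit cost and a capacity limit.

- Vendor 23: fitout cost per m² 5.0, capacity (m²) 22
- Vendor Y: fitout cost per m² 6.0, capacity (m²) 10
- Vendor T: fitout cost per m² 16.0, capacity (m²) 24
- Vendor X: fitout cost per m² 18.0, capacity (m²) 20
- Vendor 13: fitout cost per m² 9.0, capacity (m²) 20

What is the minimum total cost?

702

Use sources in increasing cost order.
Vendor 23 (5.0): use full 22 ; 52 m² to go.
Vendor Y at 6.0: take all 10 m² ; 42 still needed.
Vendor 13 (9.0): use full 20 ; 22 m² to go.
Take 22 from Vendor T at 16.0 to finish.
Vendor X: unused.
Cost = 22×5.0 + 10×6.0 + 20×9.0 + 22×16.0 = 702.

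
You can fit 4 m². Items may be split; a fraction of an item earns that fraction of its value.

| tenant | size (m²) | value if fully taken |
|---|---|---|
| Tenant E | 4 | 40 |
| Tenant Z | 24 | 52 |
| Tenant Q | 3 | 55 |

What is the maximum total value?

65

Sort by value density: Tenant Q 55/3≈18.3, Tenant E 40/4≈10, Tenant Z 52/24≈2.17.
All 3 m² of Tenant Q fit (value 55) — 1 remain.
Only 1 m² remain; take 1/4 of Tenant E for value 40×1/4 = 10.
Total value = 65.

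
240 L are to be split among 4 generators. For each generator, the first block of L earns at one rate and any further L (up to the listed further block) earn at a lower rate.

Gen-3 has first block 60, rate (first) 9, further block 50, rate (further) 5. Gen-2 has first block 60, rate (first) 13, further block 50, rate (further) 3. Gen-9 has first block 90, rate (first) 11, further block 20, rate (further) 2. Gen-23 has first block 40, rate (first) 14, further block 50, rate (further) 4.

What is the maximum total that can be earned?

2780

Rank every tier by rate: Gen-23/T1 14 > Gen-2/T1 13 > Gen-9/T1 11 > Gen-3/T1 9 > Gen-3/T2 5 > Gen-23/T2 4 > Gen-2/T2 3 > Gen-9/T2 2.
Gen-23 T1 at 14: fill all 40 ; 200 left.
Gen-2/T1 (13): +60 ; 140 left.
Gen-9 T1 at 11: fill all 90 ; 50 left.
Gen-3 T1 at 9: only 50 left, fill 50.
Total = 14×40 + 13×60 + 11×90 + 9×50 = 2780.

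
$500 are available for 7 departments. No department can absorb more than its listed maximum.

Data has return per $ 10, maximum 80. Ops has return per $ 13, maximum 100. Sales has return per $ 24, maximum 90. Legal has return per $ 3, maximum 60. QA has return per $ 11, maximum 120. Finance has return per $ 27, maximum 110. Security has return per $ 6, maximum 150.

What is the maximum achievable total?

8550

Rank by return per $: Finance 27 > Sales 24 > Ops 13 > QA 11 > Data 10 > Security 6 > Legal 3.
Give Finance 110 to hit its cap of 110 → 390 left.
Give Sales 90 to hit its cap of 90 → 300 left.
Ops: +100 to 100 (cap) → 200 left.
QA: +120 to 120 (cap) → 80 left.
Give Data 80 to hit its cap of 80 → 0 left.
Total = 10×80 + 13×100 + 24×90 + 11×120 + 27×110 = 8550.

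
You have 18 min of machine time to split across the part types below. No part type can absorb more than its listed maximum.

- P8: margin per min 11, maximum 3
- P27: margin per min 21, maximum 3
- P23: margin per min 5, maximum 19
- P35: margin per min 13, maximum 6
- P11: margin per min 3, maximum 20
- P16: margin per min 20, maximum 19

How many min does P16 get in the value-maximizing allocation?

15

Rank by margin per min: P27 21 > P16 20 > P35 13 > P8 11 > P23 5 > P11 3.
P27 takes 3 to reach its cap of 3 — 15 left.
P16 has room for 19 but only 15 remain, so it gets 15.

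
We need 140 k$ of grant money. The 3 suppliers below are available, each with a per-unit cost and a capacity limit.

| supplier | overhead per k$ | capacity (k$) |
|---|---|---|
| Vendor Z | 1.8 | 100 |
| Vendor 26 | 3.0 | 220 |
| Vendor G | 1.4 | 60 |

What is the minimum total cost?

Fill from the cheapest supplier first.
Vendor G at 1.4: take all 60 k$ — 80 still needed.
Take 80 from Vendor Z at 1.8 to finish.
Vendor 26: unused.
Cost = 60×1.4 + 80×1.8 = 228.

228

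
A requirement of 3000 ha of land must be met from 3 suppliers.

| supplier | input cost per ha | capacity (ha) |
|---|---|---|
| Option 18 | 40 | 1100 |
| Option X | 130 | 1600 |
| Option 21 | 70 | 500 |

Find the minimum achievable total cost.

Cheapest first:
Option 18 at 40: take all 1100 ha ; 1900 still needed.
Take 500 from Option 21 at 70 ; need 1400 more.
Option X at 130: take 1400 of its 1600 ; requirement met.
Cost = 1100×40 + 500×70 + 1400×130 = 261000.

261000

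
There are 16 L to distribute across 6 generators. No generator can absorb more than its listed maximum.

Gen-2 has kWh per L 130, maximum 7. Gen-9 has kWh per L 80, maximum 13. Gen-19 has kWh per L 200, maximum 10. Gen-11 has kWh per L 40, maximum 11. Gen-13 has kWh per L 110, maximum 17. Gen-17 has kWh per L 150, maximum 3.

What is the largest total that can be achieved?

Highest kWh per L first: Gen-19 200 > Gen-17 150 > Gen-2 130 > Gen-13 110 > Gen-9 80 > Gen-11 40.
Gen-19: +10 to 10 (cap) → 6 left.
Gen-17 takes 3 to reach its cap of 3 → 3 left.
Gen-2: +3 (room for 7) → 3. Pool exhausted.
Total = 130×3 + 200×10 + 150×3 = 2840.

2840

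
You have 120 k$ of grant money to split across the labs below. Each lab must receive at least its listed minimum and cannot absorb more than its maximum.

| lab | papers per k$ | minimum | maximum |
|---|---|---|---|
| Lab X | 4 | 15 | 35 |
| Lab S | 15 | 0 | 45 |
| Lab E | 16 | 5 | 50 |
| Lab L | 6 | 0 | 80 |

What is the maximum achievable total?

1595

Meeting every minimum uses 15+0+5+0 = 20 k$, leaving 100.
Order the labs by papers per k$: Lab E 16 > Lab S 15 > Lab L 6 > Lab X 4.
Lab E: +45 to 50 (cap) → 55 left.
Lab S: +45 to 45 (cap) → 10 left.
Lab L: +10 (room for 80) → 10. Pool exhausted.
Total = 4×15 + 15×45 + 16×50 + 6×10 = 1595.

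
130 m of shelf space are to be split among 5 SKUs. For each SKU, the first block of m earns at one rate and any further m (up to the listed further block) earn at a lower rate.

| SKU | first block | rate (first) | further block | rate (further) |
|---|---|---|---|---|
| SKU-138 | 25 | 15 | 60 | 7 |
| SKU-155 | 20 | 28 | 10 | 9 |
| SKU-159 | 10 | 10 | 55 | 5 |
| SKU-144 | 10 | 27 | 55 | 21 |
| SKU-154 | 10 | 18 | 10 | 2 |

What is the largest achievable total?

2640

Order all 10 blocks by rate: SKU-155/T1 28 > SKU-144/T1 27 > SKU-144/T2 21 > SKU-154/T1 18 > SKU-138/T1 15 > SKU-159/T1 10 > SKU-155/T2 9 > SKU-138/T2 7 > SKU-159/T2 5 > SKU-154/T2 2.
SKU-155/T1 (28): +20 → 110 left.
SKU-144 T1 at 27: fill all 10 → 100 left.
SKU-144 T2 at 21: fill all 55 → 45 left.
SKU-154/T1 (18): +10 → 35 left.
Fill SKU-138 T1 block (25 at 15) → 10 left.
SKU-159 T1 at 10: fill all 10 → 0 left.
Total = 28×20 + 27×10 + 21×55 + 18×10 + 15×25 + 10×10 = 2640.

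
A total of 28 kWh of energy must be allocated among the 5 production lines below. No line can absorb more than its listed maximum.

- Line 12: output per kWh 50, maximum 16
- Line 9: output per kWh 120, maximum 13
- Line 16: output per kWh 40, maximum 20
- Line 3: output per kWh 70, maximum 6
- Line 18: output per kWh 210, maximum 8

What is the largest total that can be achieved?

Highest output per kWh first: Line 18 210 > Line 9 120 > Line 3 70 > Line 12 50 > Line 16 40.
Line 18: +8 to 8 (cap) → 20 left.
Line 9 takes 13 to reach its cap of 13 → 7 left.
Line 3: +6 to 6 (cap) → 1 left.
Line 12: +1 (room for 16) → 1. Pool exhausted.
Total = 50×1 + 120×13 + 70×6 + 210×8 = 3710.

3710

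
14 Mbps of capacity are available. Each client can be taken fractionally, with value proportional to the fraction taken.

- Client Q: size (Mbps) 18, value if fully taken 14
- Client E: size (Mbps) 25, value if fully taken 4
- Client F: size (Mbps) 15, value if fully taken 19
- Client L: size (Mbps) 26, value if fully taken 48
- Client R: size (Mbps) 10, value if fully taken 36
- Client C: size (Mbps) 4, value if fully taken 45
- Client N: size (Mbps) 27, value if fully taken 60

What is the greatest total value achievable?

81

Best value per unit of size first: Client C 45/4≈11.2, Client R 36/10≈3.6, Client N 60/27≈2.22, Client L 48/26≈1.85, Client F 19/15≈1.27, Client Q 14/18≈0.778, Client E 4/25≈0.16.
All 4 Mbps of Client C fit (value 45) — 10 remain.
Take all of Client R (10 Mbps, value 36) — 0 Mbps left.
Total value = 81.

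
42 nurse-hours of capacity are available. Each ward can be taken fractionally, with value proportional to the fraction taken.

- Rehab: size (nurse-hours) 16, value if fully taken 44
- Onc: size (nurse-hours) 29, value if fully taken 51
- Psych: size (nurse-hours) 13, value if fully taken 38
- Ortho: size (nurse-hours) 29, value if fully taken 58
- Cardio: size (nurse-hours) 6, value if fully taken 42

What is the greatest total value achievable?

138

Rank by value-to-size ratio: Cardio 42/6≈7, Psych 38/13≈2.92, Rehab 44/16≈2.75, Ortho 58/29≈2, Onc 51/29≈1.76.
Cardio: take in full, 6 nurse-hours for value 42 — 36 left.
All 13 nurse-hours of Psych fit (value 38) — 23 remain.
All 16 nurse-hours of Rehab fit (value 44) — 7 remain.
7 nurse-hours left: a 7/29 share of Ortho gives 58×7/29 = 14.
Total value = 138.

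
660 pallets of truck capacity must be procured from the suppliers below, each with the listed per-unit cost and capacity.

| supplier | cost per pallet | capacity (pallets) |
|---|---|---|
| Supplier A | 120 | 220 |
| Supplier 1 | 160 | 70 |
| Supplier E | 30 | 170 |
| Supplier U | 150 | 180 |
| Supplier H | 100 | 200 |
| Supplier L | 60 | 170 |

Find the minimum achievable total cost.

Use suppliers in increasing cost order.
Supplier E at 30: take all 170 pallets — 490 still needed.
Supplier L (60): use full 170 — 320 pallets to go.
Supplier H (100): use full 200 — 120 pallets to go.
Supplier A at 120: take 120 of its 220 — requirement met.
Supplier U, Supplier 1: unused.
Cost = 170×30 + 170×60 + 200×100 + 120×120 = 49700.

49700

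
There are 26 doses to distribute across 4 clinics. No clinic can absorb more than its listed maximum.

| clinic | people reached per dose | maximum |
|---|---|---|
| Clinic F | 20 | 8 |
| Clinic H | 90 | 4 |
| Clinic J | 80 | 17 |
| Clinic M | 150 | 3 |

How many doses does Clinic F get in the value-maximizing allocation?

2

Highest people reached per dose first: Clinic M 150 > Clinic H 90 > Clinic J 80 > Clinic F 20.
Give Clinic M 3 to hit its cap of 3 ; 23 left.
Give Clinic H 4 to hit its cap of 4 ; 19 left.
Give Clinic J 17 to hit its cap of 17 ; 2 left.
Clinic F: +2 (room for 8) → 2. Pool exhausted.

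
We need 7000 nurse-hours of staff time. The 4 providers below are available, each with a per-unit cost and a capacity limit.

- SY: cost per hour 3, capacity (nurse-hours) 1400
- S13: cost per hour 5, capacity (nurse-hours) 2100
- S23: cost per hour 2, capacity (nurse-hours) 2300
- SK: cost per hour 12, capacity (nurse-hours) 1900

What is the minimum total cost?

33700

Use providers in increasing cost order.
S23 (2): use full 2300 — 4700 nurse-hours to go.
SY (3): use full 1400 — 3300 nurse-hours to go.
S13 at 5: take all 2100 nurse-hours — 1200 still needed.
Take 1200 from SK at 12 to finish.
Cost = 2300×2 + 1400×3 + 2100×5 + 1200×12 = 33700.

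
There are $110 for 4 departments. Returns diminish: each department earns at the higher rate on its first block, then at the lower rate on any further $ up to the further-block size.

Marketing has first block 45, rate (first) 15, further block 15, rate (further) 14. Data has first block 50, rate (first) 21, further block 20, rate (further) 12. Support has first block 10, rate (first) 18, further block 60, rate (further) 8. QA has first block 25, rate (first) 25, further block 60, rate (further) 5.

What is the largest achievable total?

Treat each block as its own option and order by rate: QA/tier1 25 > Data/tier1 21 > Support/tier1 18 > Marketing/tier1 15 > Marketing/tier2 14 > Data/tier2 12 > Support/tier2 8 > QA/tier2 5.
QA/tier1 (25): +25 → 85 left.
Data/tier1 (21): +50 → 35 left.
Fill Support tier1 block (10 at 18) → 25 left.
Marketing tier1 at 15: only 25 left, fill 25.
Total = 25×25 + 21×50 + 18×10 + 15×25 = 2230.

2230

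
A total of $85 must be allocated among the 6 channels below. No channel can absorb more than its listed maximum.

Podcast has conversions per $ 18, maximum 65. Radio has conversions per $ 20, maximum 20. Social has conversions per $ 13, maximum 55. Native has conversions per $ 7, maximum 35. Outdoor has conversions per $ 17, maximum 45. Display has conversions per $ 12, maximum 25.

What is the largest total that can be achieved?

1570

Rank by conversions per $: Radio 20 > Podcast 18 > Outdoor 17 > Social 13 > Display 12 > Native 7.
Give Radio 20 to hit its cap of 20 — 65 left.
Podcast takes 65 to reach its cap of 65 — 0 left.
Total = 18×65 + 20×20 = 1570.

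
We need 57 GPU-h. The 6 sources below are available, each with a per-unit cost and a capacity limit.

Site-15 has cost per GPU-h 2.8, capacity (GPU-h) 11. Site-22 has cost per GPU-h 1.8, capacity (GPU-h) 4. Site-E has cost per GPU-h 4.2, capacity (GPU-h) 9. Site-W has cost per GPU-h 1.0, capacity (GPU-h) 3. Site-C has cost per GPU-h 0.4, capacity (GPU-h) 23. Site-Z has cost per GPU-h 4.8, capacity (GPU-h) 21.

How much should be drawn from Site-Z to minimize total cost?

Use sources in increasing cost order.
Site-C at 0.4: take all 23 GPU-h — 34 still needed.
Take 3 from Site-W at 1.0 — need 31 more.
Take 4 from Site-22 at 1.8 — need 27 more.
Take 11 from Site-15 at 2.8 — need 16 more.
Site-E (4.2): use full 9 — 7 GPU-h to go.
Site-Z at 4.8: take 7 of its 21 — requirement met.

7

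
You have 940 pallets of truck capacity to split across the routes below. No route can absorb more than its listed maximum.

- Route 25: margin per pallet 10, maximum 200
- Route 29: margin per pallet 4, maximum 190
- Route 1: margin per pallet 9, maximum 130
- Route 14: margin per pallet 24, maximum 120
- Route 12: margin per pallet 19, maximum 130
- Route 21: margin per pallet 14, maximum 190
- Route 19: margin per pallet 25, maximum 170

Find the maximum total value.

Highest margin per pallet first: Route 19 25 > Route 14 24 > Route 12 19 > Route 21 14 > Route 25 10 > Route 1 9 > Route 29 4.
Route 19: +170 to 170 (cap) → 770 left.
Give Route 14 120 to hit its cap of 120 → 650 left.
Route 12: +130 to 130 (cap) → 520 left.
Give Route 21 190 to hit its cap of 190 → 330 left.
Give Route 25 200 to hit its cap of 200 → 130 left.
Give Route 1 130 to hit its cap of 130 → 0 left.
Total = 10×200 + 9×130 + 24×120 + 19×130 + 14×190 + 25×170 = 15430.

15430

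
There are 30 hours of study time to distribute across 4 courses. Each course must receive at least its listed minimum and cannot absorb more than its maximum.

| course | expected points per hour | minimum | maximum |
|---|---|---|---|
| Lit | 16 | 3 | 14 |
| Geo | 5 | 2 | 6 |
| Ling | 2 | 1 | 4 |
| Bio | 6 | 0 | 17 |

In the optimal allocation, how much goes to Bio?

13

Meeting every minimum uses 3+2+1+0 = 6 hours, leaving 24.
Order the courses by expected points per hour: Lit 16 > Bio 6 > Geo 5 > Ling 2.
Lit: +11 to 14 (cap) ; 13 left.
Bio: +13 (room for 17) → 13. Pool exhausted.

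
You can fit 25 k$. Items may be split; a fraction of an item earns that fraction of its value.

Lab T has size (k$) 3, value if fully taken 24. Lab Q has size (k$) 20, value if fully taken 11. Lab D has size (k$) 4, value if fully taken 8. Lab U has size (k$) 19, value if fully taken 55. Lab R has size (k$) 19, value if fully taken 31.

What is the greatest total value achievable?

Sort by value density: Lab T 24/3≈8, Lab U 55/19≈2.89, Lab D 8/4≈2, Lab R 31/19≈1.63, Lab Q 11/20≈0.55.
Take all of Lab T (3 k$, value 24) → 22 k$ left.
Lab U: take in full, 19 k$ for value 55 → 3 left.
Only 3 k$ remain; take 3/4 of Lab D for value 8×3/4 = 6.
Total value = 85.

85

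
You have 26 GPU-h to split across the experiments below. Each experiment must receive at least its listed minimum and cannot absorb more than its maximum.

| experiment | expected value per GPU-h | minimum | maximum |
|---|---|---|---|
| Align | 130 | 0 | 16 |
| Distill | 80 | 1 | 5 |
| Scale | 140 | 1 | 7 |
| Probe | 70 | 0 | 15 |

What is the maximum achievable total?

Meeting every minimum uses 0+1+1+0 = 2 GPU-h, leaving 24.
Rank by expected value per GPU-h: Scale 140 > Align 130 > Distill 80 > Probe 70.
Give Scale 6 more to hit its cap of 7 — 18 left.
Align: +16 to 16 (cap) — 2 left.
Distill: +2 (room for 4) → 3. Pool exhausted.
Total = 130×16 + 80×3 + 140×7 = 3300.

3300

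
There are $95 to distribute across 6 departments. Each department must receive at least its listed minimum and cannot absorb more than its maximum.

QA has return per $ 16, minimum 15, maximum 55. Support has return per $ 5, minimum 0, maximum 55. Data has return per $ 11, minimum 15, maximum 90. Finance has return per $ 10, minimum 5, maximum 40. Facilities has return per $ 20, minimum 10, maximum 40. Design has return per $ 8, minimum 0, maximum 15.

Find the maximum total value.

1575

Meeting every minimum uses 15+0+15+5+10+0 = 45 $, leaving 50.
Rank by return per $: Facilities 20 > QA 16 > Data 11 > Finance 10 > Design 8 > Support 5.
Give Facilities 30 more to hit its cap of 40 ; 20 left.
QA: +20 (room for 40) → 35. Pool exhausted.
Total = 16×35 + 11×15 + 10×5 + 20×40 = 1575.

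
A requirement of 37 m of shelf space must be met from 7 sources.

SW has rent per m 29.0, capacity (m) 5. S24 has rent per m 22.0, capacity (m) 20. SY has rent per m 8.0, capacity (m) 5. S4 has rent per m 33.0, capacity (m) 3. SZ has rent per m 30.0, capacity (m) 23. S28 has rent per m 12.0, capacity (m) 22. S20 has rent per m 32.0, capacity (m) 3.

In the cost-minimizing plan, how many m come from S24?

10

Cheapest first:
SY (8.0): use full 5 — 32 m to go.
Take 22 from S28 at 12.0 — need 10 more.
Take 10 from S24 at 22.0 to finish.
SW, SZ, S20, S4: unused.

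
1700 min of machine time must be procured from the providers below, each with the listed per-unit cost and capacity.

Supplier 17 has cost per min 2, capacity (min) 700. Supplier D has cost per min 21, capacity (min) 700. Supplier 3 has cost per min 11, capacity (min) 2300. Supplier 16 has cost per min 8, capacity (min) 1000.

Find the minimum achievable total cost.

Use providers in increasing cost order.
Supplier 17 (2): use full 700 → 1000 min to go.
Take 1000 from Supplier 16 at 8 → need 0 more.
Supplier 3, Supplier D: unused.
Cost = 700×2 + 1000×8 = 9400.

9400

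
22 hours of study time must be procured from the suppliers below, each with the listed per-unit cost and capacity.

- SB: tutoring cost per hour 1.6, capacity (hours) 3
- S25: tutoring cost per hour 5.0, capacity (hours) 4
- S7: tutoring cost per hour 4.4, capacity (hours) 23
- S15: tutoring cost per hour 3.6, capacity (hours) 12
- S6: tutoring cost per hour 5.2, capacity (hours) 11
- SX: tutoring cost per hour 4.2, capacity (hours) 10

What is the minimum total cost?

Use suppliers in increasing cost order.
SB at 1.6: take all 3 hours ; 19 still needed.
S15 (3.6): use full 12 ; 7 hours to go.
SX at 4.2: take 7 of its 10 ; requirement met.
S7, S25, S6: unused.
Cost = 3×1.6 + 12×3.6 + 7×4.2 = 77.4.

77.4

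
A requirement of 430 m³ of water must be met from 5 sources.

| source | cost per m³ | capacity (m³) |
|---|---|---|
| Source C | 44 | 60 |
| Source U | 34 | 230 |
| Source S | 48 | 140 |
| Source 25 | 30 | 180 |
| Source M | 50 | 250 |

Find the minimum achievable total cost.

14100

Use sources in increasing cost order.
Source 25 at 30: take all 180 m³ ; 250 still needed.
Take 230 from Source U at 34 ; need 20 more.
Source C (44): take the remaining 20 ; done.
Source S, Source M: unused.
Cost = 180×30 + 230×34 + 20×44 = 14100.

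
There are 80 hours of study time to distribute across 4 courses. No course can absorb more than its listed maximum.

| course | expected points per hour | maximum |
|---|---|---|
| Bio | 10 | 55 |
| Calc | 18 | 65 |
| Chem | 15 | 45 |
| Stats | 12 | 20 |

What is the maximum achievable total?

Highest expected points per hour first: Calc 18 > Chem 15 > Stats 12 > Bio 10.
Calc: +65 to 65 (cap) → 15 left.
Chem has room for 45 but only 15 remain, so it gets 15.
Total = 18×65 + 15×15 = 1395.

1395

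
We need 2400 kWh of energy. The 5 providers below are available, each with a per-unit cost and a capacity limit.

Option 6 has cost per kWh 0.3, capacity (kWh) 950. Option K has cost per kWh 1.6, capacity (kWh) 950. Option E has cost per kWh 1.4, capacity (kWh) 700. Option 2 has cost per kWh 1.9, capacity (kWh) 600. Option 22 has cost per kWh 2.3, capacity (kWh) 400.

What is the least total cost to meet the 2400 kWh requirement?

Cheapest first:
Option 6 (0.3): use full 950 — 1450 kWh to go.
Option E at 1.4: take all 700 kWh — 750 still needed.
Take 750 from Option K at 1.6 to finish.
Option 2, Option 22: unused.
Cost = 950×0.3 + 700×1.4 + 750×1.6 = 2465.

2465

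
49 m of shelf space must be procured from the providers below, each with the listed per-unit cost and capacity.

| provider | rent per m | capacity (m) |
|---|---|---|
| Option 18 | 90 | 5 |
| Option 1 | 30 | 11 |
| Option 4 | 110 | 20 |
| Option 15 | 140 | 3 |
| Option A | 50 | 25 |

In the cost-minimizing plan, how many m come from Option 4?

Use providers in increasing cost order.
Option 1 at 30: take all 11 m → 38 still needed.
Option A (50): use full 25 → 13 m to go.
Option 18 (90): use full 5 → 8 m to go.
Option 4 (110): take the remaining 8 → done.
Option 15: unused.

8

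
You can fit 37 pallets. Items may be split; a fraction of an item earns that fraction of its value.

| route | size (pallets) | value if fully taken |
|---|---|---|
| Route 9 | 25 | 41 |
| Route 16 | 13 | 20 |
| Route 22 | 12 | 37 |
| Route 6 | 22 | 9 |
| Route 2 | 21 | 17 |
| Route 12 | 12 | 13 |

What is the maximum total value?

78

Best value per unit of size first: Route 22 37/12≈3.08, Route 9 41/25≈1.64, Route 16 20/13≈1.54, Route 12 13/12≈1.08, Route 2 17/21≈0.81, Route 6 9/22≈0.409.
Take all of Route 22 (12 pallets, value 37) — 25 pallets left.
Take all of Route 9 (25 pallets, value 41) — 0 pallets left.
Total value = 78.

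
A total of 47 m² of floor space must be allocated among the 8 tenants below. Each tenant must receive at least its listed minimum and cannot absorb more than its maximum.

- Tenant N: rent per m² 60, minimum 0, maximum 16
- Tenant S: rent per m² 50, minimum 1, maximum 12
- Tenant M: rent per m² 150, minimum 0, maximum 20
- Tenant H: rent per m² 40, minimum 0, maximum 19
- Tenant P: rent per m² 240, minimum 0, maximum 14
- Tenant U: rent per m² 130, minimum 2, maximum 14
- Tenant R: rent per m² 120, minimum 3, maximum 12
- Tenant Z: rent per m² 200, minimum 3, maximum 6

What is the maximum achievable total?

Meeting every minimum uses 0+1+0+0+0+2+3+3 = 9 m², leaving 38.
Order the tenants by rent per m²: Tenant P 240 > Tenant Z 200 > Tenant M 150 > Tenant U 130 > Tenant R 120 > Tenant N 60 > Tenant S 50 > Tenant H 40.
Give Tenant P 14 more to hit its cap of 14 ; 24 left.
Tenant Z takes 3 more to reach its cap of 6 ; 21 left.
Tenant M takes 20 more to reach its cap of 20 ; 1 left.
Only 1 left; Tenant U takes them to reach 3.
Total = 50×1 + 150×20 + 240×14 + 130×3 + 120×3 + 200×6 = 8360.

8360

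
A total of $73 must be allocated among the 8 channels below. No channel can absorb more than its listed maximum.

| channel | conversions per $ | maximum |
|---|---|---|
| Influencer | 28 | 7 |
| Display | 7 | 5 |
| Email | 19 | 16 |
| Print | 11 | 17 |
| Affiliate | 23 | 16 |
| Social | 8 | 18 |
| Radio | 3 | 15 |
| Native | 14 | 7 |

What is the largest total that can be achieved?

Highest conversions per $ first: Influencer 28 > Affiliate 23 > Email 19 > Native 14 > Print 11 > Social 8 > Display 7 > Radio 3.
Influencer: +7 to 7 (cap) — 66 left.
Give Affiliate 16 to hit its cap of 16 — 50 left.
Email: +16 to 16 (cap) — 34 left.
Give Native 7 to hit its cap of 7 — 27 left.
Print: +17 to 17 (cap) — 10 left.
Only 10 left; Social takes them to reach 10.
Total = 28×7 + 19×16 + 11×17 + 23×16 + 8×10 + 14×7 = 1233.

1233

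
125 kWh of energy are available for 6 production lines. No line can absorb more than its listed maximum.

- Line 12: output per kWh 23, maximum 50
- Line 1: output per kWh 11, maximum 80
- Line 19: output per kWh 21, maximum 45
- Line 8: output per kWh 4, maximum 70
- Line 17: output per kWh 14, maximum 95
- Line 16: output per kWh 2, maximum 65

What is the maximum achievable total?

Rank by output per kWh: Line 12 23 > Line 19 21 > Line 17 14 > Line 1 11 > Line 8 4 > Line 16 2.
Give Line 12 50 to hit its cap of 50 ; 75 left.
Line 19: +45 to 45 (cap) ; 30 left.
Line 17: +30 (room for 95) → 30. Pool exhausted.
Total = 23×50 + 21×45 + 14×30 = 2515.

2515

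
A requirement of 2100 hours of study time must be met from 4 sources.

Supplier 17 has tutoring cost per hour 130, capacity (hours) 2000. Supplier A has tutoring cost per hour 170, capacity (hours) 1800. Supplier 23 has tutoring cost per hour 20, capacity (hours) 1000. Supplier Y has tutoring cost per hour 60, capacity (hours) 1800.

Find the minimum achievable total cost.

Cheapest first:
Take 1000 from Supplier 23 at 20 ; need 1100 more.
Supplier Y at 60: take 1100 of its 1800 ; requirement met.
Supplier 17, Supplier A: unused.
Cost = 1000×20 + 1100×60 = 86000.

86000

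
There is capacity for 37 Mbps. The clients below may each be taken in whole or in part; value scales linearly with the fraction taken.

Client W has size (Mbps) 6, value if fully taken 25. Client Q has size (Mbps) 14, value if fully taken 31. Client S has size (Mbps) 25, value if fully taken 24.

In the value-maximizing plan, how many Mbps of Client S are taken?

Rank by value-to-size ratio: Client W 25/6≈4.17, Client Q 31/14≈2.21, Client S 24/25≈0.96.
All 6 Mbps of Client W fit (value 25) ; 31 remain.
Take all of Client Q (14 Mbps, value 31) ; 17 Mbps left.
Fill the last 17 Mbps with part of Client S: 17/25 of it earns 16.32.

17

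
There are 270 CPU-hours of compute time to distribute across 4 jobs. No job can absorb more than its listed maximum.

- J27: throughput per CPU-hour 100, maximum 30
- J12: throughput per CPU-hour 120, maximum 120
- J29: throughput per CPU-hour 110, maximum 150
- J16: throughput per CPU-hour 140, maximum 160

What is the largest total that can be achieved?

35600

Highest throughput per CPU-hour first: J16 140 > J12 120 > J29 110 > J27 100.
J16 takes 160 to reach its cap of 160 — 110 left.
J12: +110 (room for 120) → 110. Pool exhausted.
Total = 120×110 + 140×160 = 35600.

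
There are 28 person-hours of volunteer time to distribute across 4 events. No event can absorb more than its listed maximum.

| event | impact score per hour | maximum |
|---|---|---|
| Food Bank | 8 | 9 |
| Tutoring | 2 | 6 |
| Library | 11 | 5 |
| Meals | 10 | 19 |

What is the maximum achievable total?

Highest impact score per hour first: Library 11 > Meals 10 > Food Bank 8 > Tutoring 2.
Library: +5 to 5 (cap) → 23 left.
Meals takes 19 to reach its cap of 19 → 4 left.
Only 4 left; Food Bank takes them to reach 4.
Total = 8×4 + 11×5 + 10×19 = 277.

277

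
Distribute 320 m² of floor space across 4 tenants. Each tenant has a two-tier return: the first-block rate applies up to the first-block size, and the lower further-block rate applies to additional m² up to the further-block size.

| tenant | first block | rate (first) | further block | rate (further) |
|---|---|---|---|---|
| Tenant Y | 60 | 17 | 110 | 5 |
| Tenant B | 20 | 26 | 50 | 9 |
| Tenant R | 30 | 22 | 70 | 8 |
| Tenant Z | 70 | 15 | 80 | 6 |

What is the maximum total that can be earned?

4380

Treat each block as its own option and order by rate: Tenant B/tier1 26 > Tenant R/tier1 22 > Tenant Y/tier1 17 > Tenant Z/tier1 15 > Tenant B/tier2 9 > Tenant R/tier2 8 > Tenant Z/tier2 6 > Tenant Y/tier2 5.
Tenant B tier1 at 26: fill all 20 ; 300 left.
Fill Tenant R tier1 block (30 at 22) ; 270 left.
Tenant Y/tier1 (17): +60 ; 210 left.
Fill Tenant Z tier1 block (70 at 15) ; 140 left.
Tenant B tier2 at 9: fill all 50 ; 90 left.
Tenant R/tier2 (8): +70 ; 20 left.
20 remain; put them into Tenant Z tier2 at 6.
Total = 26×20 + 22×30 + 17×60 + 15×70 + 9×50 + 8×70 + 6×20 = 4380.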